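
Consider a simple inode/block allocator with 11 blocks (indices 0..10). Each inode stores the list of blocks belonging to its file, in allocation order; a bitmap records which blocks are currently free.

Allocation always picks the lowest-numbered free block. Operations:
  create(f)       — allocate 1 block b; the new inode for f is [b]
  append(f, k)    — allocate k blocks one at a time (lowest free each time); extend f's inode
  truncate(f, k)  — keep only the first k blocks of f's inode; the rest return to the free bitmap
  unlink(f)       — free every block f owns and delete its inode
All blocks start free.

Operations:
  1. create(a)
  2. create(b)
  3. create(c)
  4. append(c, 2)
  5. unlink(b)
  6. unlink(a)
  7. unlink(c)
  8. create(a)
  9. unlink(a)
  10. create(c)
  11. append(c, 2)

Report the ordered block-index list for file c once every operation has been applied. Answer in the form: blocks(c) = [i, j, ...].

create(a): bitmap=F.......... | a=[0]
create(b): bitmap=FF......... | a=[0] b=[1]
create(c): bitmap=FFF........ | a=[0] b=[1] c=[2]
append(c, 2): bitmap=FFFFF...... | a=[0] b=[1] c=[2, 3, 4]
unlink(b): bitmap=F.FFF...... | a=[0] c=[2, 3, 4]
unlink(a): bitmap=..FFF...... | c=[2, 3, 4]
unlink(c): bitmap=........... | 
create(a): bitmap=F.......... | a=[0]
unlink(a): bitmap=........... | 
create(c): bitmap=F.......... | c=[0]
append(c, 2): bitmap=FFF........ | c=[0, 1, 2]

blocks(c) = [0, 1, 2]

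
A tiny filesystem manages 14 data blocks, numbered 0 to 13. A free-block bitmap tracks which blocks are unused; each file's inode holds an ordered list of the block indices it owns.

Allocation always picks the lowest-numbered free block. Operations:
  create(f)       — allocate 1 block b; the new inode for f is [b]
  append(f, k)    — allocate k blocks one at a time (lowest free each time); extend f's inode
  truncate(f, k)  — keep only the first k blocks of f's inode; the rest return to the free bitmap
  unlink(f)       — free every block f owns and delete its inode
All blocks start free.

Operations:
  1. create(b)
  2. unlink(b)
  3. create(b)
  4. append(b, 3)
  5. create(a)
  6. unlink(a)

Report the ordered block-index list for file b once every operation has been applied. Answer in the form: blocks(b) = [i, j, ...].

blocks(b) = [0, 1, 2, 3]

after create(b) → b:[0]  free=[F.............]
after unlink(b) →   free=[..............]
after create(b) → b:[0]  free=[F.............]
after append(b, 3) → b:[0, 1, 2, 3]  free=[FFFF..........]
after create(a) → a:[4], b:[0, 1, 2, 3]  free=[FFFFF.........]
after unlink(a) → b:[0, 1, 2, 3]  free=[FFFF..........]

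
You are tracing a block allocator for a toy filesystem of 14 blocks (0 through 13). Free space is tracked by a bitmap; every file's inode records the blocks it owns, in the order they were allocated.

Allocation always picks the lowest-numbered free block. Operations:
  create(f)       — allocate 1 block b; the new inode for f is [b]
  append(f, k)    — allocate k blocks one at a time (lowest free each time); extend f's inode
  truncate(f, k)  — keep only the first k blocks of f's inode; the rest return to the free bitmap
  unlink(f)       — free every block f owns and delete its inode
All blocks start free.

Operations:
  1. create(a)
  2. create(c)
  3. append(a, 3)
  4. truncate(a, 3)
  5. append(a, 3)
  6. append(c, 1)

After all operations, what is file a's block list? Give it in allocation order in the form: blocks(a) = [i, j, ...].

blocks(a) = [0, 2, 3, 4, 5, 6]

[1] create(a) — a=0 (map F.............)
[2] create(c) — a=0 c=1 (map FF............)
[3] append(a, 3) — a=0,2,3,4 c=1 (map FFFFF.........)
[4] truncate(a, 3) — a=0,2,3 c=1 (map FFFF..........)
[5] append(a, 3) — a=0,2,3,4,5,6 c=1 (map FFFFFFF.......)
[6] append(c, 1) — a=0,2,3,4,5,6 c=1,7 (map FFFFFFFF......)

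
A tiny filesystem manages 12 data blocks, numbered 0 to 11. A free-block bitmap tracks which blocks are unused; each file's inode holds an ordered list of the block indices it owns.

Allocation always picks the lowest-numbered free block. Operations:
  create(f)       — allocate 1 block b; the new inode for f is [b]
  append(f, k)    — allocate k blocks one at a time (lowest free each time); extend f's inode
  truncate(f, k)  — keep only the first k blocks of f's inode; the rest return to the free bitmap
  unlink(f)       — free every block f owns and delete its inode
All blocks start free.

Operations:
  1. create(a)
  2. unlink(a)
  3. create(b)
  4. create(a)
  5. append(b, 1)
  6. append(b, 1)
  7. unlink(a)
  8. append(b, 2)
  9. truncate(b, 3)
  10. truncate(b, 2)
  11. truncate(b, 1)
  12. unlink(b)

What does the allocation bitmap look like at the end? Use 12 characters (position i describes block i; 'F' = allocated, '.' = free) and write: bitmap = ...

bitmap = ............

create(a): bitmap=F........... | a=[0]
unlink(a): bitmap=............ | 
create(b): bitmap=F........... | b=[0]
create(a): bitmap=FF.......... | a=[1] b=[0]
append(b, 1): bitmap=FFF......... | a=[1] b=[0, 2]
append(b, 1): bitmap=FFFF........ | a=[1] b=[0, 2, 3]
unlink(a): bitmap=F.FF........ | b=[0, 2, 3]
append(b, 2): bitmap=FFFFF....... | b=[0, 2, 3, 1, 4]
truncate(b, 3): bitmap=F.FF........ | b=[0, 2, 3]
truncate(b, 2): bitmap=F.F......... | b=[0, 2]
truncate(b, 1): bitmap=F........... | b=[0]
unlink(b): bitmap=............ | 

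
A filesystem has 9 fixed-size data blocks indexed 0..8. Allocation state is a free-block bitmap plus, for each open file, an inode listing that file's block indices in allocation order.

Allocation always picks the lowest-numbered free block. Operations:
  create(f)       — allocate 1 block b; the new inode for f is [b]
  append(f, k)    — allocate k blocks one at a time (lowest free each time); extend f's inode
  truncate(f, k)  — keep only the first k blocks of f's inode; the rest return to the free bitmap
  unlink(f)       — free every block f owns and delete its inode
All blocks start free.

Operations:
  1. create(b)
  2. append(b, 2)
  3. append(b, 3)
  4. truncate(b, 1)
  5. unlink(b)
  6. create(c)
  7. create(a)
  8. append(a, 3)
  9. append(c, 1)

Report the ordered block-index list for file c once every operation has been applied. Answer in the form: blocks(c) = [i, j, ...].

blocks(c) = [0, 5]

[1] create(b) — b=0 (map F........)
[2] append(b, 2) — b=0,1,2 (map FFF......)
[3] append(b, 3) — b=0,1,2,3,4,5 (map FFFFFF...)
[4] truncate(b, 1) — b=0 (map F........)
[5] unlink(b) —  (map .........)
[6] create(c) — c=0 (map F........)
[7] create(a) — a=1 c=0 (map FF.......)
[8] append(a, 3) — a=1,2,3,4 c=0 (map FFFFF....)
[9] append(c, 1) — a=1,2,3,4 c=0,5 (map FFFFFF...)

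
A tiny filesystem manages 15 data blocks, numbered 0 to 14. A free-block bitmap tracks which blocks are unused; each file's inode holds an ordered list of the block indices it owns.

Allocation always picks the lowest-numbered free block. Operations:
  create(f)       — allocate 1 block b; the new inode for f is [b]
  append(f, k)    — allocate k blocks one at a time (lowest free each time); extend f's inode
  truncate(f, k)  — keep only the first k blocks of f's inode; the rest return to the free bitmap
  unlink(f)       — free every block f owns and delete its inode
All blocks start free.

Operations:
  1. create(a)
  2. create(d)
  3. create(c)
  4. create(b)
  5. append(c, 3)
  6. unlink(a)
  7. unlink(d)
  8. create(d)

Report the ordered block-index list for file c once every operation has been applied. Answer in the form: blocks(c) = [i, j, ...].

blocks(c) = [2, 4, 5, 6]

after create(a) → a:[0]  free=[F..............]
after create(d) → a:[0], d:[1]  free=[FF.............]
after create(c) → a:[0], c:[2], d:[1]  free=[FFF............]
after create(b) → a:[0], b:[3], c:[2], d:[1]  free=[FFFF...........]
after append(c, 3) → a:[0], b:[3], c:[2, 4, 5, 6], d:[1]  free=[FFFFFFF........]
after unlink(a) → b:[3], c:[2, 4, 5, 6], d:[1]  free=[.FFFFFF........]
after unlink(d) → b:[3], c:[2, 4, 5, 6]  free=[..FFFFF........]
after create(d) → b:[3], c:[2, 4, 5, 6], d:[0]  free=[F.FFFFF........]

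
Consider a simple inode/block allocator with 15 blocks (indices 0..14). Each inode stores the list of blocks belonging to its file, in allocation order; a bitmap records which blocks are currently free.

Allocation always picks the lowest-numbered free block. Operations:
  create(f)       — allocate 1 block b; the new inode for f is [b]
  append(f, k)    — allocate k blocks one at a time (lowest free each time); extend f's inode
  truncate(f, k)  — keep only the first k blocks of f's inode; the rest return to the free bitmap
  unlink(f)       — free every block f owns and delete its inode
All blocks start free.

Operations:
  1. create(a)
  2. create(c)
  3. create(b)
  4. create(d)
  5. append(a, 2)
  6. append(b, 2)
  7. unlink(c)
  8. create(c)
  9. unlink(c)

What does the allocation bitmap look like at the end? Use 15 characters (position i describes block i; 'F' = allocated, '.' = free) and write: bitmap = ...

[1] create(a) — a=0 (map F..............)
[2] create(c) — a=0 c=1 (map FF.............)
[3] create(b) — a=0 b=2 c=1 (map FFF............)
[4] create(d) — a=0 b=2 c=1 d=3 (map FFFF...........)
[5] append(a, 2) — a=0,4,5 b=2 c=1 d=3 (map FFFFFF.........)
[6] append(b, 2) — a=0,4,5 b=2,6,7 c=1 d=3 (map FFFFFFFF.......)
[7] unlink(c) — a=0,4,5 b=2,6,7 d=3 (map F.FFFFFF.......)
[8] create(c) — a=0,4,5 b=2,6,7 c=1 d=3 (map FFFFFFFF.......)
[9] unlink(c) — a=0,4,5 b=2,6,7 d=3 (map F.FFFFFF.......)

bitmap = F.FFFFFF.......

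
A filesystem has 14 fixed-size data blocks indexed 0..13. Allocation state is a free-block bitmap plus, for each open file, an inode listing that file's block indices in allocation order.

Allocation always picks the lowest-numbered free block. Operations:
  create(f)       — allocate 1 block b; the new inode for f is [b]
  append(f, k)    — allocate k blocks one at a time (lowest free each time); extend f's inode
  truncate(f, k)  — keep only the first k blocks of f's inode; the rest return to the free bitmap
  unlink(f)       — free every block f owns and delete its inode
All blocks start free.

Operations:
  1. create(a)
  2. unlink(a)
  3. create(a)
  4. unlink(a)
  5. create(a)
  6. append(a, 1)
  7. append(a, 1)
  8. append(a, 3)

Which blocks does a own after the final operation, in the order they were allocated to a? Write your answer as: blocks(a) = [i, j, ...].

after create(a) → a:[0]  free=[F.............]
after unlink(a) →   free=[..............]
after create(a) → a:[0]  free=[F.............]
after unlink(a) →   free=[..............]
after create(a) → a:[0]  free=[F.............]
after append(a, 1) → a:[0, 1]  free=[FF............]
after append(a, 1) → a:[0, 1, 2]  free=[FFF...........]
after append(a, 3) → a:[0, 1, 2, 3, 4, 5]  free=[FFFFFF........]

blocks(a) = [0, 1, 2, 3, 4, 5]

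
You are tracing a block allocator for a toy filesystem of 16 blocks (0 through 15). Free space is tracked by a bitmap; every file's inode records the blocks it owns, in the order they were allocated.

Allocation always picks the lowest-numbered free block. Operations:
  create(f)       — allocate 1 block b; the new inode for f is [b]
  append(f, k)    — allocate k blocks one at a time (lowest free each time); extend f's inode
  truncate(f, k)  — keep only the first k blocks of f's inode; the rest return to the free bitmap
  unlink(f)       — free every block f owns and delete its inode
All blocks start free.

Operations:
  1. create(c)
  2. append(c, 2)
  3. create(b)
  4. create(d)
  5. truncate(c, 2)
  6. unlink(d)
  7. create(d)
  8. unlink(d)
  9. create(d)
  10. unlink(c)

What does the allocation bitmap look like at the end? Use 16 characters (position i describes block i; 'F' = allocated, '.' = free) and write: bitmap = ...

bitmap = ..FF............

after create(c) → c:[0]  free=[F...............]
after append(c, 2) → c:[0, 1, 2]  free=[FFF.............]
after create(b) → b:[3], c:[0, 1, 2]  free=[FFFF............]
after create(d) → b:[3], c:[0, 1, 2], d:[4]  free=[FFFFF...........]
after truncate(c, 2) → b:[3], c:[0, 1], d:[4]  free=[FF.FF...........]
after unlink(d) → b:[3], c:[0, 1]  free=[FF.F............]
after create(d) → b:[3], c:[0, 1], d:[2]  free=[FFFF............]
after unlink(d) → b:[3], c:[0, 1]  free=[FF.F............]
after create(d) → b:[3], c:[0, 1], d:[2]  free=[FFFF............]
after unlink(c) → b:[3], d:[2]  free=[..FF............]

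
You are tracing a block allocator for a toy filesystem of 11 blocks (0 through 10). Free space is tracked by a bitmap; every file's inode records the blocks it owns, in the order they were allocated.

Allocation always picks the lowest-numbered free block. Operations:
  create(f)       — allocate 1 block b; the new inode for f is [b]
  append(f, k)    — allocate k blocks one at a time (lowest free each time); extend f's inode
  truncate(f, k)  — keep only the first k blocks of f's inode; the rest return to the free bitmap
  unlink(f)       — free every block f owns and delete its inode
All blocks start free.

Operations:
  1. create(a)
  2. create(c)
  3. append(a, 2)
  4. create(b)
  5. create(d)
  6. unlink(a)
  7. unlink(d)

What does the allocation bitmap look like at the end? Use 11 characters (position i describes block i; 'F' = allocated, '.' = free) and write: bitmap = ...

bitmap = .F..F......

after create(a) → a:[0]  free=[F..........]
after create(c) → a:[0], c:[1]  free=[FF.........]
after append(a, 2) → a:[0, 2, 3], c:[1]  free=[FFFF.......]
after create(b) → a:[0, 2, 3], b:[4], c:[1]  free=[FFFFF......]
after create(d) → a:[0, 2, 3], b:[4], c:[1], d:[5]  free=[FFFFFF.....]
after unlink(a) → b:[4], c:[1], d:[5]  free=[.F..FF.....]
after unlink(d) → b:[4], c:[1]  free=[.F..F......]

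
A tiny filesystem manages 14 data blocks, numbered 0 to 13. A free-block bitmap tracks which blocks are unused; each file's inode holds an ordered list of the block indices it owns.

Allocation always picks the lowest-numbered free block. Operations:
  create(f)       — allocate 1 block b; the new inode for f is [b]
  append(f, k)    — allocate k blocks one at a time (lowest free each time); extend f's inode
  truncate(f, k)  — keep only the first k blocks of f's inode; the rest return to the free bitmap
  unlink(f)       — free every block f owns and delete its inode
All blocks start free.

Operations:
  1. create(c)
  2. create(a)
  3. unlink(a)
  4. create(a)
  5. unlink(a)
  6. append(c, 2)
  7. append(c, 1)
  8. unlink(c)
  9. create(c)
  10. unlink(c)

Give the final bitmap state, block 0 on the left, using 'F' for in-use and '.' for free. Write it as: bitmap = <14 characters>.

[1] create(c) — c=0 (map F.............)
[2] create(a) — a=1 c=0 (map FF............)
[3] unlink(a) — c=0 (map F.............)
[4] create(a) — a=1 c=0 (map FF............)
[5] unlink(a) — c=0 (map F.............)
[6] append(c, 2) — c=0,1,2 (map FFF...........)
[7] append(c, 1) — c=0,1,2,3 (map FFFF..........)
[8] unlink(c) —  (map ..............)
[9] create(c) — c=0 (map F.............)
[10] unlink(c) —  (map ..............)

bitmap = ..............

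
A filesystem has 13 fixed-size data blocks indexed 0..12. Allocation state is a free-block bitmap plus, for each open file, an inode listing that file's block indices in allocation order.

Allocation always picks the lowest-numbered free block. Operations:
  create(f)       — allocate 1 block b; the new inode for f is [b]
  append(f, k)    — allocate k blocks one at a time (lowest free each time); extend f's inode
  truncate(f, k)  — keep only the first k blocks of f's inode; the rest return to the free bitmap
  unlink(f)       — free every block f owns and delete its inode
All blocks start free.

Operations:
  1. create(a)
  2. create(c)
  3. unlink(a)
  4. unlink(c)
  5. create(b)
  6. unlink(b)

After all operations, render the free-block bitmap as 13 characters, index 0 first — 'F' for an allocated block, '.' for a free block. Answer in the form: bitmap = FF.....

bitmap = .............

[1] create(a) — a=0 (map F............)
[2] create(c) — a=0 c=1 (map FF...........)
[3] unlink(a) — c=1 (map .F...........)
[4] unlink(c) —  (map .............)
[5] create(b) — b=0 (map F............)
[6] unlink(b) —  (map .............)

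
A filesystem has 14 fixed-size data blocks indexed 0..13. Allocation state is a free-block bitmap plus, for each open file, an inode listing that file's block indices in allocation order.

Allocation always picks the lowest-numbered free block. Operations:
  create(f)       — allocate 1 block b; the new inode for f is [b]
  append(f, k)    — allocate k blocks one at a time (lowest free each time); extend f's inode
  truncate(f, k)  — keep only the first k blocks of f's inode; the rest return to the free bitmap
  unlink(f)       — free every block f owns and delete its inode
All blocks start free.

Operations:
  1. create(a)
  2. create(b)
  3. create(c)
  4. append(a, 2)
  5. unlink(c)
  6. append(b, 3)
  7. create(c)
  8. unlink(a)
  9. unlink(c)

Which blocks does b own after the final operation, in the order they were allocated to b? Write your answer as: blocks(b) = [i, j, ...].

after create(a) → a:[0]  free=[F.............]
after create(b) → a:[0], b:[1]  free=[FF............]
after create(c) → a:[0], b:[1], c:[2]  free=[FFF...........]
after append(a, 2) → a:[0, 3, 4], b:[1], c:[2]  free=[FFFFF.........]
after unlink(c) → a:[0, 3, 4], b:[1]  free=[FF.FF.........]
after append(b, 3) → a:[0, 3, 4], b:[1, 2, 5, 6]  free=[FFFFFFF.......]
after create(c) → a:[0, 3, 4], b:[1, 2, 5, 6], c:[7]  free=[FFFFFFFF......]
after unlink(a) → b:[1, 2, 5, 6], c:[7]  free=[.FF..FFF......]
after unlink(c) → b:[1, 2, 5, 6]  free=[.FF..FF.......]

blocks(b) = [1, 2, 5, 6]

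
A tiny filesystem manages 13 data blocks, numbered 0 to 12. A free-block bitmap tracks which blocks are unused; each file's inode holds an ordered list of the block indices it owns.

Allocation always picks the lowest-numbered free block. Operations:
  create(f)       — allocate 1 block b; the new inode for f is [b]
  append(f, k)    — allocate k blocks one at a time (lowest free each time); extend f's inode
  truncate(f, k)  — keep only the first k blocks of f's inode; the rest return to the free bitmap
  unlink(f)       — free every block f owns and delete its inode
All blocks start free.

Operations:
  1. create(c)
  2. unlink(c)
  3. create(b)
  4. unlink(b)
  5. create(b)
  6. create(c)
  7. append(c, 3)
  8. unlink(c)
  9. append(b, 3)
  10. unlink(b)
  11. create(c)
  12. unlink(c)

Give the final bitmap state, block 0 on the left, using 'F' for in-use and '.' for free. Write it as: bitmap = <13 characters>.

  1. create(c)  ⇒  F............  {c→[0]}
  2. unlink(c)  ⇒  .............  {}
  3. create(b)  ⇒  F............  {b→[0]}
  4. unlink(b)  ⇒  .............  {}
  5. create(b)  ⇒  F............  {b→[0]}
  6. create(c)  ⇒  FF...........  {b→[0]; c→[1]}
  7. append(c, 3)  ⇒  FFFFF........  {b→[0]; c→[1, 2, 3, 4]}
  8. unlink(c)  ⇒  F............  {b→[0]}
  9. append(b, 3)  ⇒  FFFF.........  {b→[0, 1, 2, 3]}
  10. unlink(b)  ⇒  .............  {}
  11. create(c)  ⇒  F............  {c→[0]}
  12. unlink(c)  ⇒  .............  {}

bitmap = .............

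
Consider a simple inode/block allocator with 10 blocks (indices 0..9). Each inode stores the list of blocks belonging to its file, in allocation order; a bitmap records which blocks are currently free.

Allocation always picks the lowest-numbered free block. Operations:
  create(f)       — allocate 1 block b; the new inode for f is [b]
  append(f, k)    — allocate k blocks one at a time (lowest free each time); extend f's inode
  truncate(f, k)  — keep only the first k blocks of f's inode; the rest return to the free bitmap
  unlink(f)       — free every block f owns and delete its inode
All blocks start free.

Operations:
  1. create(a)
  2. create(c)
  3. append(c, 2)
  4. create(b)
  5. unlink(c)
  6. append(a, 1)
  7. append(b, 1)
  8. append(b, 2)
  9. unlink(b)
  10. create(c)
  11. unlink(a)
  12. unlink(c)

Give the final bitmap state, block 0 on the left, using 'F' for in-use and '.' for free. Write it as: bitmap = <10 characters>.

after create(a) → a:[0]  free=[F.........]
after create(c) → a:[0], c:[1]  free=[FF........]
after append(c, 2) → a:[0], c:[1, 2, 3]  free=[FFFF......]
after create(b) → a:[0], b:[4], c:[1, 2, 3]  free=[FFFFF.....]
after unlink(c) → a:[0], b:[4]  free=[F...F.....]
after append(a, 1) → a:[0, 1], b:[4]  free=[FF..F.....]
after append(b, 1) → a:[0, 1], b:[4, 2]  free=[FFF.F.....]
after append(b, 2) → a:[0, 1], b:[4, 2, 3, 5]  free=[FFFFFF....]
after unlink(b) → a:[0, 1]  free=[FF........]
after create(c) → a:[0, 1], c:[2]  free=[FFF.......]
after unlink(a) → c:[2]  free=[..F.......]
after unlink(c) →   free=[..........]

bitmap = ..........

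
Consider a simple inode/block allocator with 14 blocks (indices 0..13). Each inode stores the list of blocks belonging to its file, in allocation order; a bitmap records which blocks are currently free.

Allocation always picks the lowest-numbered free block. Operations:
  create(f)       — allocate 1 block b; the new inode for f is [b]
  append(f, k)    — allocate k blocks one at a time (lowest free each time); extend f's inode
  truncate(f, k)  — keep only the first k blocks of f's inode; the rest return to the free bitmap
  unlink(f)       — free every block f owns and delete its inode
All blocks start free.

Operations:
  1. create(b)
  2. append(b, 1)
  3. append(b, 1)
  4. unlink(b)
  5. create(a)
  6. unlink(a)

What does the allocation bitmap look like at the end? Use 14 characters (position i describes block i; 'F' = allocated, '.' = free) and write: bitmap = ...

after create(b) → b:[0]  free=[F.............]
after append(b, 1) → b:[0, 1]  free=[FF............]
after append(b, 1) → b:[0, 1, 2]  free=[FFF...........]
after unlink(b) →   free=[..............]
after create(a) → a:[0]  free=[F.............]
after unlink(a) →   free=[..............]

bitmap = ..............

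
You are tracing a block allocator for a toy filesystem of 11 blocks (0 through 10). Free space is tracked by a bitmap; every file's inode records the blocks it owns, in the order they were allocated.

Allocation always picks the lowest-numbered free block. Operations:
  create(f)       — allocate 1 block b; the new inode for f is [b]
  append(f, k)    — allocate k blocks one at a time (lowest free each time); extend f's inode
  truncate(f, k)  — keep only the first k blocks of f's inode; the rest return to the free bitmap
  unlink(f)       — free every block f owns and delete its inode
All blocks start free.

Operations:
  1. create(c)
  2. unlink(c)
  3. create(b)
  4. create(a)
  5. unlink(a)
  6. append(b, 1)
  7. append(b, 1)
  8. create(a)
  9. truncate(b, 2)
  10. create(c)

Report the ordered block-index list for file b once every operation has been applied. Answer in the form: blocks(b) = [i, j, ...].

[1] create(c) — c=0 (map F..........)
[2] unlink(c) —  (map ...........)
[3] create(b) — b=0 (map F..........)
[4] create(a) — a=1 b=0 (map FF.........)
[5] unlink(a) — b=0 (map F..........)
[6] append(b, 1) — b=0,1 (map FF.........)
[7] append(b, 1) — b=0,1,2 (map FFF........)
[8] create(a) — a=3 b=0,1,2 (map FFFF.......)
[9] truncate(b, 2) — a=3 b=0,1 (map FF.F.......)
[10] create(c) — a=3 b=0,1 c=2 (map FFFF.......)

blocks(b) = [0, 1]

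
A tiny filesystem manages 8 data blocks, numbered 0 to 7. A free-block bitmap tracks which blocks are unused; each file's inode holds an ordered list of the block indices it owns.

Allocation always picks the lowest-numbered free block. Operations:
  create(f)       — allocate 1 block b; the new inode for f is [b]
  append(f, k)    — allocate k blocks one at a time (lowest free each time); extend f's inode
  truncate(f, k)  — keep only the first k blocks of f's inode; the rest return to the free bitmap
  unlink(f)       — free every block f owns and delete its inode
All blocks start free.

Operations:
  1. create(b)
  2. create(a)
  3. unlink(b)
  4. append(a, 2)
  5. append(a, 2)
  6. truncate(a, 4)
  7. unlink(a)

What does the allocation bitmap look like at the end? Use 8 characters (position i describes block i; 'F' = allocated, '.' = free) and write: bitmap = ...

bitmap = ........

create(b): bitmap=F....... | b=[0]
create(a): bitmap=FF...... | a=[1] b=[0]
unlink(b): bitmap=.F...... | a=[1]
append(a, 2): bitmap=FFF..... | a=[1, 0, 2]
append(a, 2): bitmap=FFFFF... | a=[1, 0, 2, 3, 4]
truncate(a, 4): bitmap=FFFF.... | a=[1, 0, 2, 3]
unlink(a): bitmap=........ | 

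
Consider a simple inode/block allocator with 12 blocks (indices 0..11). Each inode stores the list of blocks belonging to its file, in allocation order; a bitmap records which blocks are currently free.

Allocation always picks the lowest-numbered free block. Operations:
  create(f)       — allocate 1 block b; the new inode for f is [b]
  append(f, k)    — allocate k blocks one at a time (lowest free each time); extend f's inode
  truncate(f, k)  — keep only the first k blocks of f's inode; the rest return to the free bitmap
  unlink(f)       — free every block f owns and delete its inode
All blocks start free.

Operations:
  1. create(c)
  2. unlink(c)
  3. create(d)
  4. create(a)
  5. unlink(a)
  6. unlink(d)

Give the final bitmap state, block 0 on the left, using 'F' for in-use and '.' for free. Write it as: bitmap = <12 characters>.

bitmap = ............

create(c): bitmap=F........... | c=[0]
unlink(c): bitmap=............ | 
create(d): bitmap=F........... | d=[0]
create(a): bitmap=FF.......... | a=[1] d=[0]
unlink(a): bitmap=F........... | d=[0]
unlink(d): bitmap=............ | 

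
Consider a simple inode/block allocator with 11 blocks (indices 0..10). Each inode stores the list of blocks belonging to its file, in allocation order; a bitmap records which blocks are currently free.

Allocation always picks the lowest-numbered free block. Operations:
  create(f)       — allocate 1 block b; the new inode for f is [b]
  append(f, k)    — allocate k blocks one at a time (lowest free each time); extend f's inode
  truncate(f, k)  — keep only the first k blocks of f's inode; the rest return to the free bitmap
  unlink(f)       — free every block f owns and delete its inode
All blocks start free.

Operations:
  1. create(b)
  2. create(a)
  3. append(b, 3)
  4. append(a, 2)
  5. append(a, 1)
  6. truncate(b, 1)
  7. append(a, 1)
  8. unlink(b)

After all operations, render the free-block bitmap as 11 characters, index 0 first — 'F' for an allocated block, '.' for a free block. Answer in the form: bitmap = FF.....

after create(b) → b:[0]  free=[F..........]
after create(a) → a:[1], b:[0]  free=[FF.........]
after append(b, 3) → a:[1], b:[0, 2, 3, 4]  free=[FFFFF......]
after append(a, 2) → a:[1, 5, 6], b:[0, 2, 3, 4]  free=[FFFFFFF....]
after append(a, 1) → a:[1, 5, 6, 7], b:[0, 2, 3, 4]  free=[FFFFFFFF...]
after truncate(b, 1) → a:[1, 5, 6, 7], b:[0]  free=[FF...FFF...]
after append(a, 1) → a:[1, 5, 6, 7, 2], b:[0]  free=[FFF..FFF...]
after unlink(b) → a:[1, 5, 6, 7, 2]  free=[.FF..FFF...]

bitmap = .FF..FFF...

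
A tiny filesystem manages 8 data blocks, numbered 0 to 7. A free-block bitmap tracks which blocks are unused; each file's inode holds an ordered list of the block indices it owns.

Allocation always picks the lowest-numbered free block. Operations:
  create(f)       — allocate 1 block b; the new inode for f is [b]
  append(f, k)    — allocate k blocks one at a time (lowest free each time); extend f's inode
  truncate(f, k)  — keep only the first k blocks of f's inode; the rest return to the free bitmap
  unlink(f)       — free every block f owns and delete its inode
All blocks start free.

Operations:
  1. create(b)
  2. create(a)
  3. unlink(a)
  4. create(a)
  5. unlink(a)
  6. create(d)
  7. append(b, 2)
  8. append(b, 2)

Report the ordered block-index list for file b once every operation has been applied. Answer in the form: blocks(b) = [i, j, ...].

blocks(b) = [0, 2, 3, 4, 5]

  1. create(b)  ⇒  F.......  {b→[0]}
  2. create(a)  ⇒  FF......  {a→[1]; b→[0]}
  3. unlink(a)  ⇒  F.......  {b→[0]}
  4. create(a)  ⇒  FF......  {a→[1]; b→[0]}
  5. unlink(a)  ⇒  F.......  {b→[0]}
  6. create(d)  ⇒  FF......  {b→[0]; d→[1]}
  7. append(b, 2)  ⇒  FFFF....  {b→[0, 2, 3]; d→[1]}
  8. append(b, 2)  ⇒  FFFFFF..  {b→[0, 2, 3, 4, 5]; d→[1]}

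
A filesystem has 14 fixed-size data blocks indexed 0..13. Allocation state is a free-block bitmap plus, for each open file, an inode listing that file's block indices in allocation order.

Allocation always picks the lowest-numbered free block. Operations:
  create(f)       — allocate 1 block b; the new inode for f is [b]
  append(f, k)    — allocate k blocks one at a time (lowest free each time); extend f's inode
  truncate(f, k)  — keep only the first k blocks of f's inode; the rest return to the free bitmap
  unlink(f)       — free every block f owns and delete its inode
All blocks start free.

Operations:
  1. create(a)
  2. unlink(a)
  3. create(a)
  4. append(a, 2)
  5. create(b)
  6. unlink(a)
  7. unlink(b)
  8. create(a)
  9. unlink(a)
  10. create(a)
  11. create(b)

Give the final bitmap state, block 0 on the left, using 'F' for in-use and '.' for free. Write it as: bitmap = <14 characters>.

bitmap = FF............

[1] create(a) — a=0 (map F.............)
[2] unlink(a) —  (map ..............)
[3] create(a) — a=0 (map F.............)
[4] append(a, 2) — a=0,1,2 (map FFF...........)
[5] create(b) — a=0,1,2 b=3 (map FFFF..........)
[6] unlink(a) — b=3 (map ...F..........)
[7] unlink(b) —  (map ..............)
[8] create(a) — a=0 (map F.............)
[9] unlink(a) —  (map ..............)
[10] create(a) — a=0 (map F.............)
[11] create(b) — a=0 b=1 (map FF............)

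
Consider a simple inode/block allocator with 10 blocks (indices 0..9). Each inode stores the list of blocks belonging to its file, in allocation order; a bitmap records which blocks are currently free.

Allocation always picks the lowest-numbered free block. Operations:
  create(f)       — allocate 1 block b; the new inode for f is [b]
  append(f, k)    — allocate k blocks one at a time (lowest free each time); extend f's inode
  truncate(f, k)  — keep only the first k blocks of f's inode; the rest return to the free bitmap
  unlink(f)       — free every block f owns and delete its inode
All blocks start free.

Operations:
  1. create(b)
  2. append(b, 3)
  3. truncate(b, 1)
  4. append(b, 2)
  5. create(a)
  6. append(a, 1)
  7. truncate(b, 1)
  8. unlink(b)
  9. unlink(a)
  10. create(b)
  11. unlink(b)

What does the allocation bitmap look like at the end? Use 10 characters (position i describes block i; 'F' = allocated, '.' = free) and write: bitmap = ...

[1] create(b) — b=0 (map F.........)
[2] append(b, 3) — b=0,1,2,3 (map FFFF......)
[3] truncate(b, 1) — b=0 (map F.........)
[4] append(b, 2) — b=0,1,2 (map FFF.......)
[5] create(a) — a=3 b=0,1,2 (map FFFF......)
[6] append(a, 1) — a=3,4 b=0,1,2 (map FFFFF.....)
[7] truncate(b, 1) — a=3,4 b=0 (map F..FF.....)
[8] unlink(b) — a=3,4 (map ...FF.....)
[9] unlink(a) —  (map ..........)
[10] create(b) — b=0 (map F.........)
[11] unlink(b) —  (map ..........)

bitmap = ..........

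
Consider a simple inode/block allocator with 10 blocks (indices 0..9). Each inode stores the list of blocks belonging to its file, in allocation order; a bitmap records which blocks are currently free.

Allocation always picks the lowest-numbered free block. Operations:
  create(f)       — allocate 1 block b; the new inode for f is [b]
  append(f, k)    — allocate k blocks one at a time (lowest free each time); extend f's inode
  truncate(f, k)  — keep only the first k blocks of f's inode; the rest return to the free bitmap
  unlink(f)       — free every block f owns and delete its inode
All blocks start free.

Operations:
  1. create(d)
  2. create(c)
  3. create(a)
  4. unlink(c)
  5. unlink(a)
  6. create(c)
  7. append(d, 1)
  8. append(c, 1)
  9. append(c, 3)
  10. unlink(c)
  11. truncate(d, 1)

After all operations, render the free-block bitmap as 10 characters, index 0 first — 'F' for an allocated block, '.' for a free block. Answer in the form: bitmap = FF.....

create(d): bitmap=F......... | d=[0]
create(c): bitmap=FF........ | c=[1] d=[0]
create(a): bitmap=FFF....... | a=[2] c=[1] d=[0]
unlink(c): bitmap=F.F....... | a=[2] d=[0]
unlink(a): bitmap=F......... | d=[0]
create(c): bitmap=FF........ | c=[1] d=[0]
append(d, 1): bitmap=FFF....... | c=[1] d=[0, 2]
append(c, 1): bitmap=FFFF...... | c=[1, 3] d=[0, 2]
append(c, 3): bitmap=FFFFFFF... | c=[1, 3, 4, 5, 6] d=[0, 2]
unlink(c): bitmap=F.F....... | d=[0, 2]
truncate(d, 1): bitmap=F......... | d=[0]

bitmap = F.........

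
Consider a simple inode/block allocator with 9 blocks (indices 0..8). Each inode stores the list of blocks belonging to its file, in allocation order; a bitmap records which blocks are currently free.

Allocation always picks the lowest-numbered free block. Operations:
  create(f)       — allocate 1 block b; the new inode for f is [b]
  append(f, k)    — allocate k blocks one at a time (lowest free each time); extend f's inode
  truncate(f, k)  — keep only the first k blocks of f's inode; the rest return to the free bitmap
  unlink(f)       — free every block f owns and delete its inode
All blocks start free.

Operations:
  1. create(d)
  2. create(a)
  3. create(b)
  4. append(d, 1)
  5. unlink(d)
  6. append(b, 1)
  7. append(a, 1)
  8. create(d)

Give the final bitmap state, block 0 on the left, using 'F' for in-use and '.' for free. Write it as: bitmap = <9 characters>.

  1. create(d)  ⇒  F........  {d→[0]}
  2. create(a)  ⇒  FF.......  {a→[1]; d→[0]}
  3. create(b)  ⇒  FFF......  {a→[1]; b→[2]; d→[0]}
  4. append(d, 1)  ⇒  FFFF.....  {a→[1]; b→[2]; d→[0, 3]}
  5. unlink(d)  ⇒  .FF......  {a→[1]; b→[2]}
  6. append(b, 1)  ⇒  FFF......  {a→[1]; b→[2, 0]}
  7. append(a, 1)  ⇒  FFFF.....  {a→[1, 3]; b→[2, 0]}
  8. create(d)  ⇒  FFFFF....  {a→[1, 3]; b→[2, 0]; d→[4]}

bitmap = FFFFF....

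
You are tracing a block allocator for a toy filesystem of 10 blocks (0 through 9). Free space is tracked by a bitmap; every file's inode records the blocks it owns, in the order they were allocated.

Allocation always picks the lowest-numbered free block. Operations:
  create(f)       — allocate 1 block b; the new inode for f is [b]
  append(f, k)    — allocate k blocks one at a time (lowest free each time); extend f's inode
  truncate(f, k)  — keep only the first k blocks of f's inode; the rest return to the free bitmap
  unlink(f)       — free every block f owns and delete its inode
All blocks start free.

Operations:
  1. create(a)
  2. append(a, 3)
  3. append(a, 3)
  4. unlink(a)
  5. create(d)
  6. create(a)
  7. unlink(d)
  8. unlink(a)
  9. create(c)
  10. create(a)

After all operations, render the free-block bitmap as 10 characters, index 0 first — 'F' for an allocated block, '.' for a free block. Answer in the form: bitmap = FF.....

bitmap = FF........

create(a): bitmap=F......... | a=[0]
append(a, 3): bitmap=FFFF...... | a=[0, 1, 2, 3]
append(a, 3): bitmap=FFFFFFF... | a=[0, 1, 2, 3, 4, 5, 6]
unlink(a): bitmap=.......... | 
create(d): bitmap=F......... | d=[0]
create(a): bitmap=FF........ | a=[1] d=[0]
unlink(d): bitmap=.F........ | a=[1]
unlink(a): bitmap=.......... | 
create(c): bitmap=F......... | c=[0]
create(a): bitmap=FF........ | a=[1] c=[0]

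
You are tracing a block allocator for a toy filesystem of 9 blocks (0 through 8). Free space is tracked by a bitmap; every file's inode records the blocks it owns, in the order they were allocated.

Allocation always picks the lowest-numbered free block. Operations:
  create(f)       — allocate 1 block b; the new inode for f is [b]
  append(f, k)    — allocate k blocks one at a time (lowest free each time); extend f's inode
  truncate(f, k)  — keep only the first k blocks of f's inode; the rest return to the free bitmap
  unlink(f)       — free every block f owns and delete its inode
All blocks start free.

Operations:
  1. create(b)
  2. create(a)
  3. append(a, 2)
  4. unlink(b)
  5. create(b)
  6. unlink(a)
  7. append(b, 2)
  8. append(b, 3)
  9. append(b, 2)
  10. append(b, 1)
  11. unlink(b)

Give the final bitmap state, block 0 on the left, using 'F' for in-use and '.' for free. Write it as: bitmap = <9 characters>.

[1] create(b) — b=0 (map F........)
[2] create(a) — a=1 b=0 (map FF.......)
[3] append(a, 2) — a=1,2,3 b=0 (map FFFF.....)
[4] unlink(b) — a=1,2,3 (map .FFF.....)
[5] create(b) — a=1,2,3 b=0 (map FFFF.....)
[6] unlink(a) — b=0 (map F........)
[7] append(b, 2) — b=0,1,2 (map FFF......)
[8] append(b, 3) — b=0,1,2,3,4,5 (map FFFFFF...)
[9] append(b, 2) — b=0,1,2,3,4,5,6,7 (map FFFFFFFF.)
[10] append(b, 1) — b=0,1,2,3,4,5,6,7,8 (map FFFFFFFFF)
[11] unlink(b) —  (map .........)

bitmap = .........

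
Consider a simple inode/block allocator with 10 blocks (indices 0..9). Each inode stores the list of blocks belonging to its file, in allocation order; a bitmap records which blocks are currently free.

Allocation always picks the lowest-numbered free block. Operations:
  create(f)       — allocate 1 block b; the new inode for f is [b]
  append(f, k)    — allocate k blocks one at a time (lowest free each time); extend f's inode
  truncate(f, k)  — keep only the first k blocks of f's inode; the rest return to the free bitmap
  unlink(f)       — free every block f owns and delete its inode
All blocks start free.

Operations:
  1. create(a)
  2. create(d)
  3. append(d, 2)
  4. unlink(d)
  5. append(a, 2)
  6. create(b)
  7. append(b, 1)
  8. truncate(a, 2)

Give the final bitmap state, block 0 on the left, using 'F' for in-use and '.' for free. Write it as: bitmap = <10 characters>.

  1. create(a)  ⇒  F.........  {a→[0]}
  2. create(d)  ⇒  FF........  {a→[0]; d→[1]}
  3. append(d, 2)  ⇒  FFFF......  {a→[0]; d→[1, 2, 3]}
  4. unlink(d)  ⇒  F.........  {a→[0]}
  5. append(a, 2)  ⇒  FFF.......  {a→[0, 1, 2]}
  6. create(b)  ⇒  FFFF......  {a→[0, 1, 2]; b→[3]}
  7. append(b, 1)  ⇒  FFFFF.....  {a→[0, 1, 2]; b→[3, 4]}
  8. truncate(a, 2)  ⇒  FF.FF.....  {a→[0, 1]; b→[3, 4]}

bitmap = FF.FF.....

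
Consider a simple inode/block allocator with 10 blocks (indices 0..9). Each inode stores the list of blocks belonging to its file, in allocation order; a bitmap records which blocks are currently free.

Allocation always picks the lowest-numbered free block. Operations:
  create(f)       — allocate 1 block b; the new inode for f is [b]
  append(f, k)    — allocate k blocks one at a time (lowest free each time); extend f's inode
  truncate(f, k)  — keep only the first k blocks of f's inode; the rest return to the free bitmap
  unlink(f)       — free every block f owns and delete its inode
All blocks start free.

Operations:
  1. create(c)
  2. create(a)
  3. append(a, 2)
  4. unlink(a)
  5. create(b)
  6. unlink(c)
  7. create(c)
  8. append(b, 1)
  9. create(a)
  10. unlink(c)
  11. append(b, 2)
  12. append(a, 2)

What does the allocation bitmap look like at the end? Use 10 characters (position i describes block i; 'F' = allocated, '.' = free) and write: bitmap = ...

bitmap = FFFFFFF...

[1] create(c) — c=0 (map F.........)
[2] create(a) — a=1 c=0 (map FF........)
[3] append(a, 2) — a=1,2,3 c=0 (map FFFF......)
[4] unlink(a) — c=0 (map F.........)
[5] create(b) — b=1 c=0 (map FF........)
[6] unlink(c) — b=1 (map .F........)
[7] create(c) — b=1 c=0 (map FF........)
[8] append(b, 1) — b=1,2 c=0 (map FFF.......)
[9] create(a) — a=3 b=1,2 c=0 (map FFFF......)
[10] unlink(c) — a=3 b=1,2 (map .FFF......)
[11] append(b, 2) — a=3 b=1,2,0,4 (map FFFFF.....)
[12] append(a, 2) — a=3,5,6 b=1,2,0,4 (map FFFFFFF...)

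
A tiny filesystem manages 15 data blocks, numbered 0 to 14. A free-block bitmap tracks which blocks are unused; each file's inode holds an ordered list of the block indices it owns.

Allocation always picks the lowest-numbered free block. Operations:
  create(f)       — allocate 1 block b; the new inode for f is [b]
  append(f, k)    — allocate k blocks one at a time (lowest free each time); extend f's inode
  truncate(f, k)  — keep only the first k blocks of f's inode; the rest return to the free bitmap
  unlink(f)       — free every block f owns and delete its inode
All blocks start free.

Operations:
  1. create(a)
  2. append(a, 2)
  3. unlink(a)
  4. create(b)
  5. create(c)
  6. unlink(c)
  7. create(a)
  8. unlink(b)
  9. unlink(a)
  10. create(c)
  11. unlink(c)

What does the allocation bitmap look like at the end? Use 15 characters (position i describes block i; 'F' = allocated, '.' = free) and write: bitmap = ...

create(a): bitmap=F.............. | a=[0]
append(a, 2): bitmap=FFF............ | a=[0, 1, 2]
unlink(a): bitmap=............... | 
create(b): bitmap=F.............. | b=[0]
create(c): bitmap=FF............. | b=[0] c=[1]
unlink(c): bitmap=F.............. | b=[0]
create(a): bitmap=FF............. | a=[1] b=[0]
unlink(b): bitmap=.F............. | a=[1]
unlink(a): bitmap=............... | 
create(c): bitmap=F.............. | c=[0]
unlink(c): bitmap=............... | 

bitmap = ...............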